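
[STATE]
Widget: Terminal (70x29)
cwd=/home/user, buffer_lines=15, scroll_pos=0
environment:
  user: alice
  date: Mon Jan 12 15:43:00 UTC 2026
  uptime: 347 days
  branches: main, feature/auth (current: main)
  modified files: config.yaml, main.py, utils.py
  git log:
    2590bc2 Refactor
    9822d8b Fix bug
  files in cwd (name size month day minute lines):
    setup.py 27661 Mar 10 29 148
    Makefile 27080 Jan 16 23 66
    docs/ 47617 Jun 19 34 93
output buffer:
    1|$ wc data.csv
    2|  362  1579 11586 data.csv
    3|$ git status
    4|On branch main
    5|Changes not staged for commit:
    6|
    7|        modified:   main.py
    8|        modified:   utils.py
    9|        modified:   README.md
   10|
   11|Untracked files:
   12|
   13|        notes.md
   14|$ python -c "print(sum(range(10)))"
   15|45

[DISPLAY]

$ wc data.csv                                                         
  362  1579 11586 data.csv                                            
$ git status                                                          
On branch main                                                        
Changes not staged for commit:                                        
                                                                      
        modified:   main.py                                           
        modified:   utils.py                                          
        modified:   README.md                                         
                                                                      
Untracked files:                                                      
                                                                      
        notes.md                                                      
$ python -c "print(sum(range(10)))"                                   
45                                                                    
$ █                                                                   
                                                                      
                                                                      
                                                                      
                                                                      
                                                                      
                                                                      
                                                                      
                                                                      
                                                                      
                                                                      
                                                                      
                                                                      
                                                                      


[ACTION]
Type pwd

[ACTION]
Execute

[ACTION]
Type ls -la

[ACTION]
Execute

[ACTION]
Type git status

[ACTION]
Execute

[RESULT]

$ wc data.csv                                                         
  362  1579 11586 data.csv                                            
$ git status                                                          
On branch main                                                        
Changes not staged for commit:                                        
                                                                      
        modified:   main.py                                           
        modified:   utils.py                                          
        modified:   README.md                                         
                                                                      
Untracked files:                                                      
                                                                      
        notes.md                                                      
$ python -c "print(sum(range(10)))"                                   
45                                                                    
$ pwd                                                                 
/home/user                                                            
$ ls -la                                                              
-rw-r--r--  1 alice group    27661 Mar 10 10:29 setup.py              
-rw-r--r--  1 alice group    27080 Jan 16 10:23 Makefile              
drwxr-xr-x  1 alice group    47617 Jun 19 10:34 docs/                 
$ git status                                                          
On branch main                                                        
Changes not staged for commit:                                        
                                                                      
        modified:   config.yaml                                       
        modified:   main.py                                           
        modified:   utils.py                                          
$ █                                                                   


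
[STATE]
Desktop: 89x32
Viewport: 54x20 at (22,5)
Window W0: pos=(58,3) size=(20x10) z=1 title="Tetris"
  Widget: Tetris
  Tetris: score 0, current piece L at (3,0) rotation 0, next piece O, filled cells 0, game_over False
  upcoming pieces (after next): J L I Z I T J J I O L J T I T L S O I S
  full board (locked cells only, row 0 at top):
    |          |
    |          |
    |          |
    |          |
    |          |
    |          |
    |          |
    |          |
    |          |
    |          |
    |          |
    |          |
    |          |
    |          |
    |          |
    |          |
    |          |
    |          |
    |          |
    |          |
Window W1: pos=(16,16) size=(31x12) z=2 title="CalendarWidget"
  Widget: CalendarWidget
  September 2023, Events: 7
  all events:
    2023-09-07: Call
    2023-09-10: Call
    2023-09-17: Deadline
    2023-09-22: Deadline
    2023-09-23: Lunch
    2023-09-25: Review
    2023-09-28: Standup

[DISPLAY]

                                    ┠─────────────────
                                    ┃                 
                                    ┃                 
                                    ┃                 
                                    ┃                 
                                    ┃                 
                                    ┃                 
                                    ┗━━━━━━━━━━━━━━━━━
                                                      
                                                      
                                                      
━━━━━━━━━━━━━━━━━━━━━━━━┓                             
ndarWidget              ┃                             
────────────────────────┨                             
   September 2023       ┃                             
 We Th Fr Sa Su         ┃                             
        1  2  3         ┃                             
  6  7*  8  9 10*       ┃                             
 13 14 15 16 17*        ┃                             
 20 21 22* 23* 24       ┃                             


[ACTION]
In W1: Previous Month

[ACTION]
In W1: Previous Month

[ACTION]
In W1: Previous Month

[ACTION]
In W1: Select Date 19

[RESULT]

                                    ┠─────────────────
                                    ┃                 
                                    ┃                 
                                    ┃                 
                                    ┃                 
                                    ┃                 
                                    ┃                 
                                    ┗━━━━━━━━━━━━━━━━━
                                                      
                                                      
                                                      
━━━━━━━━━━━━━━━━━━━━━━━━┓                             
ndarWidget              ┃                             
────────────────────────┨                             
     June 2023          ┃                             
 We Th Fr Sa Su         ┃                             
     1  2  3  4         ┃                             
  7  8  9 10 11         ┃                             
 14 15 16 17 18         ┃                             
20 21 22 23 24 25       ┃                             


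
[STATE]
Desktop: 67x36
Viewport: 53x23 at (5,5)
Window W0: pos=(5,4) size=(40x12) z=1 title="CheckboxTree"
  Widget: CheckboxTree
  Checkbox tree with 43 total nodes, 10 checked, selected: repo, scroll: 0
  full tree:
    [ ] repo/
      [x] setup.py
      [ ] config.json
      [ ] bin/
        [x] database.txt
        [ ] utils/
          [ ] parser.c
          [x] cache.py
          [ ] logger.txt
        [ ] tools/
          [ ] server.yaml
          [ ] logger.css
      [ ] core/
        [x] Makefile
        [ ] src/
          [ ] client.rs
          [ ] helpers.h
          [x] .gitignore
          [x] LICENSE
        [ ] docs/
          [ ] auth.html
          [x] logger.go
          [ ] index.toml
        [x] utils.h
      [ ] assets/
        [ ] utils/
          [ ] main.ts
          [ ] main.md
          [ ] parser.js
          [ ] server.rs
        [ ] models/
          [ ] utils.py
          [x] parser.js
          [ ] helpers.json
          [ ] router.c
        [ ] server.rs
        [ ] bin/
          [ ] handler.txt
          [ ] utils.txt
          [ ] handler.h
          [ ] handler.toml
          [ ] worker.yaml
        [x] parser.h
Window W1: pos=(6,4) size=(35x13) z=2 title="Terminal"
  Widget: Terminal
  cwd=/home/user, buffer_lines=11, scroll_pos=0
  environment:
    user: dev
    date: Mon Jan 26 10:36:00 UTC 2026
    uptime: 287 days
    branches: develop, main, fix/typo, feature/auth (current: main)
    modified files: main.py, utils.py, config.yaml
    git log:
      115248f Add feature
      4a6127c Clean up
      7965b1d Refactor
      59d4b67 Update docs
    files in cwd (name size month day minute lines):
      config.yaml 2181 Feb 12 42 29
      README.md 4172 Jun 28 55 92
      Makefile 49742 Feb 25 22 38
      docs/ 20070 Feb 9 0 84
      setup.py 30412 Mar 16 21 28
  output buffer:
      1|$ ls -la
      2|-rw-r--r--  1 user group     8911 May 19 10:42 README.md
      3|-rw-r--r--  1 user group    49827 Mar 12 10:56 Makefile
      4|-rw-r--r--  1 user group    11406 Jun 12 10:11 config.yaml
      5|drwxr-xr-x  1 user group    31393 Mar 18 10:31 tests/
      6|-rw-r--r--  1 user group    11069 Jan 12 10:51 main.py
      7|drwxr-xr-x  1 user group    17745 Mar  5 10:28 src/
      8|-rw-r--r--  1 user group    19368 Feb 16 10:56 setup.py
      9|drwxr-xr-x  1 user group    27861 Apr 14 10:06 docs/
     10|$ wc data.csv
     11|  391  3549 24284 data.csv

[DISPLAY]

┃┃ Terminal                        ┃   ┃             
┠┠─────────────────────────────────┨───┨             
┃┃$ ls -la                         ┃   ┃             
┃┃-rw-r--r--  1 user group     8911┃   ┃             
┃┃-rw-r--r--  1 user group    49827┃   ┃             
┃┃-rw-r--r--  1 user group    11406┃   ┃             
┃┃drwxr-xr-x  1 user group    31393┃   ┃             
┃┃-rw-r--r--  1 user group    11069┃   ┃             
┃┃drwxr-xr-x  1 user group    17745┃   ┃             
┃┃-rw-r--r--  1 user group    19368┃   ┃             
┗┃drwxr-xr-x  1 user group    27861┃━━━┛             
 ┗━━━━━━━━━━━━━━━━━━━━━━━━━━━━━━━━━┛                 
                                                     
                                                     
                                                     
                                                     
                                                     
                                                     
                                                     
                                                     
                                                     
                                                     
                                                     


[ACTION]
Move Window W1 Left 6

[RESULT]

minal                        ┃         ┃             
─────────────────────────────┨─────────┨             
 -la                         ┃         ┃             
r--r--  1 user group     8911┃         ┃             
r--r--  1 user group    49827┃         ┃             
r--r--  1 user group    11406┃         ┃             
r-xr-x  1 user group    31393┃         ┃             
r--r--  1 user group    11069┃         ┃             
r-xr-x  1 user group    17745┃         ┃             
r--r--  1 user group    19368┃         ┃             
r-xr-x  1 user group    27861┃━━━━━━━━━┛             
━━━━━━━━━━━━━━━━━━━━━━━━━━━━━┛                       
                                                     
                                                     
                                                     
                                                     
                                                     
                                                     
                                                     
                                                     
                                                     
                                                     
                                                     


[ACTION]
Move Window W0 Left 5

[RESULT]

minal                        ┃    ┃                  
─────────────────────────────┨────┨                  
 -la                         ┃    ┃                  
r--r--  1 user group     8911┃    ┃                  
r--r--  1 user group    49827┃    ┃                  
r--r--  1 user group    11406┃    ┃                  
r-xr-x  1 user group    31393┃    ┃                  
r--r--  1 user group    11069┃    ┃                  
r-xr-x  1 user group    17745┃    ┃                  
r--r--  1 user group    19368┃    ┃                  
r-xr-x  1 user group    27861┃━━━━┛                  
━━━━━━━━━━━━━━━━━━━━━━━━━━━━━┛                       
                                                     
                                                     
                                                     
                                                     
                                                     
                                                     
                                                     
                                                     
                                                     
                                                     
                                                     


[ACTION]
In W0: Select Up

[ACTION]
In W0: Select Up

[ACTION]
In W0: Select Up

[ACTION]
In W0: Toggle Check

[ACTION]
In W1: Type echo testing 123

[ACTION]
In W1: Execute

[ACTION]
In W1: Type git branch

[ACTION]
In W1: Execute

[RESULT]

minal                        ┃    ┃                  
─────────────────────────────┨────┨                  
1  3549 24284 data.csv       ┃    ┃                  
ho testing 123               ┃    ┃                  
ing 123                      ┃    ┃                  
t branch                     ┃    ┃                  
velop                        ┃    ┃                  
in                           ┃    ┃                  
x/typo                       ┃    ┃                  
ature/auth                   ┃    ┃                  
                             ┃━━━━┛                  
━━━━━━━━━━━━━━━━━━━━━━━━━━━━━┛                       
                                                     
                                                     
                                                     
                                                     
                                                     
                                                     
                                                     
                                                     
                                                     
                                                     
                                                     


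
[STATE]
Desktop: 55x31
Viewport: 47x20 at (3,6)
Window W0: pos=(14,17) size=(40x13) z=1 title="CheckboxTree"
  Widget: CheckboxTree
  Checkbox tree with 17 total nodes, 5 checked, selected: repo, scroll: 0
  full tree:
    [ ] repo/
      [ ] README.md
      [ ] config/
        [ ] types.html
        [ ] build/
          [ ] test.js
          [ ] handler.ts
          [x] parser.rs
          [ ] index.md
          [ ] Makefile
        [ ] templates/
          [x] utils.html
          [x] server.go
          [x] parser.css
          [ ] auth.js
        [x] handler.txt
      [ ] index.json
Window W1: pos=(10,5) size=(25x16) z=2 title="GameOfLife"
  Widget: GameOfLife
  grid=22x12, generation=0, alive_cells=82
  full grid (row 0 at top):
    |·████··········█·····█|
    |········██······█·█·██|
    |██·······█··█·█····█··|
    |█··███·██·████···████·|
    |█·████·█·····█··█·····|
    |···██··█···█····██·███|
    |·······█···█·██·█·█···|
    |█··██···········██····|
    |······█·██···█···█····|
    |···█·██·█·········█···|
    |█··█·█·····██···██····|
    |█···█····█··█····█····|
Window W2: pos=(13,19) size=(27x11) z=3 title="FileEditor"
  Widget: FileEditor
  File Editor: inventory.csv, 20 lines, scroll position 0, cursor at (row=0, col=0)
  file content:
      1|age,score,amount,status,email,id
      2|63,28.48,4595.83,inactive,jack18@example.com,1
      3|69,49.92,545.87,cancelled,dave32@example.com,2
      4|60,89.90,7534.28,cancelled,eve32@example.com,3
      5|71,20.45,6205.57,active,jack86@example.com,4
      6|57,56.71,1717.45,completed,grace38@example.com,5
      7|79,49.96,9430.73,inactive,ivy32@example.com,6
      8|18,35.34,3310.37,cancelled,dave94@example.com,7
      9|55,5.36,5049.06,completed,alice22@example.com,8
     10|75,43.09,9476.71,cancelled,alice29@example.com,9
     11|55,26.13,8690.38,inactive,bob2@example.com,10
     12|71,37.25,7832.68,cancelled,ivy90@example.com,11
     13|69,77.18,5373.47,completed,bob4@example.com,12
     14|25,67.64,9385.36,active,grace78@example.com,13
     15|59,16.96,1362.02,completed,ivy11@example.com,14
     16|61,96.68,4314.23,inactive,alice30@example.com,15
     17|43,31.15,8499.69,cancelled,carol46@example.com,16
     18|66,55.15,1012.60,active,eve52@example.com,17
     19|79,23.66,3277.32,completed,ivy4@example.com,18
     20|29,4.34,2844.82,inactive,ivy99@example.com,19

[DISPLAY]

       ┃ GameOfLife            ┃               
       ┠───────────────────────┨               
       ┃Gen: 0                 ┃               
       ┃·████··········█·····█ ┃               
       ┃········██······█·█·██ ┃               
       ┃██·······█··█·█····█·· ┃               
       ┃█··███·██·████···████· ┃               
       ┃█·████·█·····█··█····· ┃               
       ┃···██··█···█····██·███ ┃               
       ┃·······█···█·██·█·█··· ┃               
       ┃█··██···········██···· ┃               
       ┃······█·██···█···█···· ┃━━━━━━━━━━━━━━━
       ┃···█·██·█·········█··· ┃               
       ┃█·┏━━━━━━━━━━━━━━━━━━━━━━━━━┓──────────
       ┗━━┃ FileEditor              ┃          
          ┠─────────────────────────┨          
          ┃█ge,score,amount,status,▲┃          
          ┃63,28.48,4595.83,inactiv█┃          
          ┃69,49.92,545.87,cancelle░┃          
          ┃60,89.90,7534.28,cancell░┃          


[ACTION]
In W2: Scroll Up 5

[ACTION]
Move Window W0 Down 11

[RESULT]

       ┃ GameOfLife            ┃               
       ┠───────────────────────┨               
       ┃Gen: 0                 ┃               
       ┃·████··········█·····█ ┃               
       ┃········██······█·█·██ ┃               
       ┃██·······█··█·█····█·· ┃               
       ┃█··███·██·████···████· ┃               
       ┃█·████·█·····█··█····· ┃               
       ┃···██··█···█····██·███ ┃               
       ┃·······█···█·██·█·█··· ┃               
       ┃█··██···········██···· ┃               
       ┃······█·██···█···█···· ┃               
       ┃···█·██·█·········█··· ┃━━━━━━━━━━━━━━━
       ┃█·┏━━━━━━━━━━━━━━━━━━━━━━━━━┓          
       ┗━━┃ FileEditor              ┃──────────
          ┠─────────────────────────┨          
          ┃█ge,score,amount,status,▲┃          
          ┃63,28.48,4595.83,inactiv█┃          
          ┃69,49.92,545.87,cancelle░┃          
          ┃60,89.90,7534.28,cancell░┃          


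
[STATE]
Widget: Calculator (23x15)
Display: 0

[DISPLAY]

                      0
┌───┬───┬───┬───┐      
│ 7 │ 8 │ 9 │ ÷ │      
├───┼───┼───┼───┤      
│ 4 │ 5 │ 6 │ × │      
├───┼───┼───┼───┤      
│ 1 │ 2 │ 3 │ - │      
├───┼───┼───┼───┤      
│ 0 │ . │ = │ + │      
├───┼───┼───┼───┤      
│ C │ MC│ MR│ M+│      
└───┴───┴───┴───┘      
                       
                       
                       


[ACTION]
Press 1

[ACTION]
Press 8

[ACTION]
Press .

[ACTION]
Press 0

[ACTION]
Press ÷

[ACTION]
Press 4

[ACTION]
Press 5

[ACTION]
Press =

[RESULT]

                    0.4
┌───┬───┬───┬───┐      
│ 7 │ 8 │ 9 │ ÷ │      
├───┼───┼───┼───┤      
│ 4 │ 5 │ 6 │ × │      
├───┼───┼───┼───┤      
│ 1 │ 2 │ 3 │ - │      
├───┼───┼───┼───┤      
│ 0 │ . │ = │ + │      
├───┼───┼───┼───┤      
│ C │ MC│ MR│ M+│      
└───┴───┴───┴───┘      
                       
                       
                       


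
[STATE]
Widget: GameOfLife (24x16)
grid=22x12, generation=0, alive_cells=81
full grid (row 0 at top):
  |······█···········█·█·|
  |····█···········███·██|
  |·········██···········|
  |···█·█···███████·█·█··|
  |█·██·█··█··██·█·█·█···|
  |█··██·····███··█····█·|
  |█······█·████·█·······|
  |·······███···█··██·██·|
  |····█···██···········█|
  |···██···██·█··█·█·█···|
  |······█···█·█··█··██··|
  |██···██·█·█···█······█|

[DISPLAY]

Gen: 0                  
······█···········█·█·  
····█···········███·██  
·········██···········  
···█·█···███████·█·█··  
█·██·█··█··██·█·█·█···  
█··██·····███··█····█·  
█······█·████·█·······  
·······███···█··██·██·  
····█···██···········█  
···██···██·█··█·█·█···  
······█···█·█··█··██··  
██···██·█·█···█······█  
                        
                        
                        


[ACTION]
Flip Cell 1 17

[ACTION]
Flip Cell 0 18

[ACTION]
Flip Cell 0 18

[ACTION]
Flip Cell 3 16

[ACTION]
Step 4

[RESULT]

Gen: 4                  
······················  
··············███·····  
··█·█·········████··██  
··█·█········█████····  
·█···········████·█·█·  
·█··█·······██··█···█·  
··█··█·····█···██·█·██  
····██·····█······█·██  
·····█····█····████···  
····███···██·····█····  
····██·█···█···█······  
······█████·██·█······  
                        
                        
                        


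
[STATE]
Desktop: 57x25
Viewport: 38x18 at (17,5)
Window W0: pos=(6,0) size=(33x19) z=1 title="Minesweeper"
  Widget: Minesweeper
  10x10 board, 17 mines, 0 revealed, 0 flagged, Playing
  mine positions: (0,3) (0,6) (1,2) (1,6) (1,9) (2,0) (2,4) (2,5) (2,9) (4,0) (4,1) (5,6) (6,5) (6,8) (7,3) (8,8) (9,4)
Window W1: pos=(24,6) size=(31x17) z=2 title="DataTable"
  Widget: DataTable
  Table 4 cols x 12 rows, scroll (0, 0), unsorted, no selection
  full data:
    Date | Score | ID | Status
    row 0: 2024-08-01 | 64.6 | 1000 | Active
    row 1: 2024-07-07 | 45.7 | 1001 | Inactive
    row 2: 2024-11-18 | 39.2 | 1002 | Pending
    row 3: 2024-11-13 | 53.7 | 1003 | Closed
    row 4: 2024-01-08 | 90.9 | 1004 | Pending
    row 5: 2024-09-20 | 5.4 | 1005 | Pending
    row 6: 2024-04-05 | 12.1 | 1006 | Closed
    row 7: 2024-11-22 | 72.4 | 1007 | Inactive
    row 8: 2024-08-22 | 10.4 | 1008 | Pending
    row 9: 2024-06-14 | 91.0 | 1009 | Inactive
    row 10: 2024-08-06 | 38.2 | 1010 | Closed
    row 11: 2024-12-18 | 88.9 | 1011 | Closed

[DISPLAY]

                     ┃                
       ┏━━━━━━━━━━━━━━━━━━━━━━━━━━━━━┓
       ┃ DataTable                   ┃
       ┠─────────────────────────────┨
       ┃Date      │Score│ID  │Status ┃
       ┃──────────┼─────┼────┼───────┃
       ┃2024-08-01│64.6 │1000│Active ┃
       ┃2024-07-07│45.7 │1001│Inactiv┃
       ┃2024-11-18│39.2 │1002│Pending┃
       ┃2024-11-13│53.7 │1003│Closed ┃
       ┃2024-01-08│90.9 │1004│Pending┃
       ┃2024-09-20│5.4  │1005│Pending┃
       ┃2024-04-05│12.1 │1006│Closed ┃
━━━━━━━┃2024-11-22│72.4 │1007│Inactiv┃
       ┃2024-08-22│10.4 │1008│Pending┃
       ┃2024-06-14│91.0 │1009│Inactiv┃
       ┃2024-08-06│38.2 │1010│Closed ┃
       ┗━━━━━━━━━━━━━━━━━━━━━━━━━━━━━┛


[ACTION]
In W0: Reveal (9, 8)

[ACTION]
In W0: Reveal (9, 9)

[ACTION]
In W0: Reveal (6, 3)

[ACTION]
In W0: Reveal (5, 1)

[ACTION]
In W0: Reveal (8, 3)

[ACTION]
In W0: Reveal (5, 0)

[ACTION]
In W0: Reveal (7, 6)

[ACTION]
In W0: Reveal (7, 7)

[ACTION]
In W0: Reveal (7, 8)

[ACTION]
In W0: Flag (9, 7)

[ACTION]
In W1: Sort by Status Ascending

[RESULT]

                     ┃                
       ┏━━━━━━━━━━━━━━━━━━━━━━━━━━━━━┓
       ┃ DataTable                   ┃
       ┠─────────────────────────────┨
       ┃Date      │Score│ID  │Status ┃
       ┃──────────┼─────┼────┼───────┃
       ┃2024-08-01│64.6 │1000│Active ┃
       ┃2024-11-13│53.7 │1003│Closed ┃
       ┃2024-04-05│12.1 │1006│Closed ┃
       ┃2024-08-06│38.2 │1010│Closed ┃
       ┃2024-12-18│88.9 │1011│Closed ┃
       ┃2024-07-07│45.7 │1001│Inactiv┃
       ┃2024-11-22│72.4 │1007│Inactiv┃
━━━━━━━┃2024-06-14│91.0 │1009│Inactiv┃
       ┃2024-11-18│39.2 │1002│Pending┃
       ┃2024-01-08│90.9 │1004│Pending┃
       ┃2024-09-20│5.4  │1005│Pending┃
       ┗━━━━━━━━━━━━━━━━━━━━━━━━━━━━━┛


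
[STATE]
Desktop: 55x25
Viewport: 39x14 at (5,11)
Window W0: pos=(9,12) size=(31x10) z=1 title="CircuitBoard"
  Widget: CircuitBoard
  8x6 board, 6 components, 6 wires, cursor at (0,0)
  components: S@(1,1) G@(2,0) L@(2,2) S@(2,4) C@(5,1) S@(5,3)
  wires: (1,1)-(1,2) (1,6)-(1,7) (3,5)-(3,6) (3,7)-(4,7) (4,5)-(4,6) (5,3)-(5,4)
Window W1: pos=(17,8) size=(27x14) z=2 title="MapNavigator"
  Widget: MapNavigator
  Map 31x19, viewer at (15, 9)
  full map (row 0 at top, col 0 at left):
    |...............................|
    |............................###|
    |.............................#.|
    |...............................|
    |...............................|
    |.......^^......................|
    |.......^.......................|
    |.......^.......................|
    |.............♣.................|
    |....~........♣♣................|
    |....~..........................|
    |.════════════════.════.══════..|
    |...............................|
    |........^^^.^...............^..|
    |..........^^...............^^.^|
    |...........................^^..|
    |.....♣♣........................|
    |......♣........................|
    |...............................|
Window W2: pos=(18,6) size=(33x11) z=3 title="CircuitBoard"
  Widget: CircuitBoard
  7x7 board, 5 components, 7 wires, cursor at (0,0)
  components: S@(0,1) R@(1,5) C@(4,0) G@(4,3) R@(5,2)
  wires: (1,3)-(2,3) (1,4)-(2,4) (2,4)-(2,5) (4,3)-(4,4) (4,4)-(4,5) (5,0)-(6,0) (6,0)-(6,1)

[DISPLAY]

            ┃┃                         
    ┏━━━━━━━┃┃1               ·   ·   R
    ┃ Circui┃┃                │   │    
    ┠───────┃┃2               ·   · ─ ·
    ┃   0 1 ┃┃                         
    ┃0  [.] ┃┗━━━━━━━━━━━━━━━━━━━━━━━━━
    ┃       ┃.~.......................┃
    ┃1      ┃══════════════.════.═════┃
    ┃       ┃.........................┃
    ┃2   G  ┃.....^^^.^...............┃
    ┗━━━━━━━┗━━━━━━━━━━━━━━━━━━━━━━━━━┛
                                       
                                       
                                       


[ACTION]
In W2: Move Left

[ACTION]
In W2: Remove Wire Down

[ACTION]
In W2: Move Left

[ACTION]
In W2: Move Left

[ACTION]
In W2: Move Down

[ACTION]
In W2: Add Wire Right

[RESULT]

            ┃┃                         
    ┏━━━━━━━┃┃1  [.]─ ·       ·   ·   R
    ┃ Circui┃┃                │   │    
    ┠───────┃┃2               ·   · ─ ·
    ┃   0 1 ┃┃                         
    ┃0  [.] ┃┗━━━━━━━━━━━━━━━━━━━━━━━━━
    ┃       ┃.~.......................┃
    ┃1      ┃══════════════.════.═════┃
    ┃       ┃.........................┃
    ┃2   G  ┃.....^^^.^...............┃
    ┗━━━━━━━┗━━━━━━━━━━━━━━━━━━━━━━━━━┛
                                       
                                       
                                       


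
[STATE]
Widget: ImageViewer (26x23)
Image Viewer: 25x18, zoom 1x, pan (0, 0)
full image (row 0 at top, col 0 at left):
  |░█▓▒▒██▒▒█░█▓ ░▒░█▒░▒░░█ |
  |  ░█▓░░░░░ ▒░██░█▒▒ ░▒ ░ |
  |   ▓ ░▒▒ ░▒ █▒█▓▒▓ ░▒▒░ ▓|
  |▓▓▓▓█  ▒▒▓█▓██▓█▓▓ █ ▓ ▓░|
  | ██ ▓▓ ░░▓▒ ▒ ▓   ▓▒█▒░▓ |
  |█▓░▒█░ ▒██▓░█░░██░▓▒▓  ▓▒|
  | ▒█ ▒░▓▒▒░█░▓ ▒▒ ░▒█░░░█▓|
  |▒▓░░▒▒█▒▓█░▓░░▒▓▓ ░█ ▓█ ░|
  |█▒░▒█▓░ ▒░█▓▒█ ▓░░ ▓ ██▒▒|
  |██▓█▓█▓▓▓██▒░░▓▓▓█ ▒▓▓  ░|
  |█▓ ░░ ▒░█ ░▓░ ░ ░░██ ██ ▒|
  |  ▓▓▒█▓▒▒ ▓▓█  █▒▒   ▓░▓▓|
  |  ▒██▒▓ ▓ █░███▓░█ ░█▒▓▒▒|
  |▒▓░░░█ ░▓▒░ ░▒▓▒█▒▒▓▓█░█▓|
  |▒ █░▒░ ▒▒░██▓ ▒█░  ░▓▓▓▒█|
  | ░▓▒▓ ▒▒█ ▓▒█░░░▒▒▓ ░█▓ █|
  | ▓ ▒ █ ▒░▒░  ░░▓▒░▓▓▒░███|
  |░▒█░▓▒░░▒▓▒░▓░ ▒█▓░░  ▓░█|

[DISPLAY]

░█▓▒▒██▒▒█░█▓ ░▒░█▒░▒░░█  
  ░█▓░░░░░ ▒░██░█▒▒ ░▒ ░  
   ▓ ░▒▒ ░▒ █▒█▓▒▓ ░▒▒░ ▓ 
▓▓▓▓█  ▒▒▓█▓██▓█▓▓ █ ▓ ▓░ 
 ██ ▓▓ ░░▓▒ ▒ ▓   ▓▒█▒░▓  
█▓░▒█░ ▒██▓░█░░██░▓▒▓  ▓▒ 
 ▒█ ▒░▓▒▒░█░▓ ▒▒ ░▒█░░░█▓ 
▒▓░░▒▒█▒▓█░▓░░▒▓▓ ░█ ▓█ ░ 
█▒░▒█▓░ ▒░█▓▒█ ▓░░ ▓ ██▒▒ 
██▓█▓█▓▓▓██▒░░▓▓▓█ ▒▓▓  ░ 
█▓ ░░ ▒░█ ░▓░ ░ ░░██ ██ ▒ 
  ▓▓▒█▓▒▒ ▓▓█  █▒▒   ▓░▓▓ 
  ▒██▒▓ ▓ █░███▓░█ ░█▒▓▒▒ 
▒▓░░░█ ░▓▒░ ░▒▓▒█▒▒▓▓█░█▓ 
▒ █░▒░ ▒▒░██▓ ▒█░  ░▓▓▓▒█ 
 ░▓▒▓ ▒▒█ ▓▒█░░░▒▒▓ ░█▓ █ 
 ▓ ▒ █ ▒░▒░  ░░▓▒░▓▓▒░███ 
░▒█░▓▒░░▒▓▒░▓░ ▒█▓░░  ▓░█ 
                          
                          
                          
                          
                          


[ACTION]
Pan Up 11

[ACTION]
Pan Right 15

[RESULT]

▒░█▒░▒░░█                 
░█▒▒ ░▒ ░                 
▓▒▓ ░▒▒░ ▓                
█▓▓ █ ▓ ▓░                
   ▓▒█▒░▓                 
██░▓▒▓  ▓▒                
▒ ░▒█░░░█▓                
▓▓ ░█ ▓█ ░                
▓░░ ▓ ██▒▒                
▓▓█ ▒▓▓  ░                
 ░░██ ██ ▒                
█▒▒   ▓░▓▓                
▓░█ ░█▒▓▒▒                
▒█▒▒▓▓█░█▓                
█░  ░▓▓▓▒█                
░▒▒▓ ░█▓ █                
▓▒░▓▓▒░███                
▒█▓░░  ▓░█                
                          
                          
                          
                          
                          


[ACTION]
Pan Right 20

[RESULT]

                          
                          
                          
                          
                          
                          
                          
                          
                          
                          
                          
                          
                          
                          
                          
                          
                          
                          
                          
                          
                          
                          
                          


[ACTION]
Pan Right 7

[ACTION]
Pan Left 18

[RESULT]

                          
                          
▓                         
░                         
                          
▒                         
▓                         
░                         
▒                         
░                         
▒                         
▓                         
▒                         
▓                         
█                         
█                         
█                         
█                         
                          
                          
                          
                          
                          


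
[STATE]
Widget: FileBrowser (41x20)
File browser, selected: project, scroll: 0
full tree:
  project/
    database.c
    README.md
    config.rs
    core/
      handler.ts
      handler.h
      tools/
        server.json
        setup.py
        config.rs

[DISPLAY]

> [-] project/                           
    database.c                           
    README.md                            
    config.rs                            
    [+] core/                            
                                         
                                         
                                         
                                         
                                         
                                         
                                         
                                         
                                         
                                         
                                         
                                         
                                         
                                         
                                         


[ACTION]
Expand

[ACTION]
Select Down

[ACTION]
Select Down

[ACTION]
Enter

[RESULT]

  [-] project/                           
    database.c                           
  > README.md                            
    config.rs                            
    [+] core/                            
                                         
                                         
                                         
                                         
                                         
                                         
                                         
                                         
                                         
                                         
                                         
                                         
                                         
                                         
                                         
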